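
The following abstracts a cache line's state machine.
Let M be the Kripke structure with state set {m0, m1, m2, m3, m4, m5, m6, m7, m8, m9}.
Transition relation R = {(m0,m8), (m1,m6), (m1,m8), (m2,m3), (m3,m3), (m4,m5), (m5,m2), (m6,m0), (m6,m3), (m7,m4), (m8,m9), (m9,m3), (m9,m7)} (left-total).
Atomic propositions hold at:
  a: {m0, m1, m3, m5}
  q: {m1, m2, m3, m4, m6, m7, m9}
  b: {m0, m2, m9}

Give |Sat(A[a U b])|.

A[a U b]: least fixpoint, start Z0 = Sat(b) = {m0, m2, m9}, add states in Sat(a) with every successor in Z. Z1 = {m0, m2, m5, m9}; fixed.
Sat(A[a U b]) = {m0, m2, m5, m9}
|Sat(A[a U b])| = |{m0, m2, m5, m9}| = 4.

4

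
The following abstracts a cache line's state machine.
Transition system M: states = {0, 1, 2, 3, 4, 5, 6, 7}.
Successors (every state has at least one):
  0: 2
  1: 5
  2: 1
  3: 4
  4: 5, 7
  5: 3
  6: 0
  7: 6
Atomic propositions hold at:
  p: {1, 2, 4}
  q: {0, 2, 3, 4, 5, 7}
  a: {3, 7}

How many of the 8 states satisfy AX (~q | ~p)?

Sat(~q) = {1, 6}
Sat(~p) = {0, 3, 5, 6, 7}
Sat(~q | ~p) = {0, 1, 3, 5, 6, 7}
Sat(AX (~q | ~p)) = {s : every successor in {0, 1, 3, 5, 6, 7}} = {1, 2, 4, 5, 6, 7}
|Sat(AX (~q | ~p))| = |{1, 2, 4, 5, 6, 7}| = 6.

6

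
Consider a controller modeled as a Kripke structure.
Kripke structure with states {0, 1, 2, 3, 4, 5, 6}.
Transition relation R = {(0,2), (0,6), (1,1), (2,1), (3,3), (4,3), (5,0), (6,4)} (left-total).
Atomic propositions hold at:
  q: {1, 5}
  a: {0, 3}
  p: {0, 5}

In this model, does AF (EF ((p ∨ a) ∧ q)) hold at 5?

Yes

Sat(p ∨ a) = {0, 3, 5}
Sat((p ∨ a) ∧ q) = {5}
EF ((p ∨ a) ∧ q): least fixpoint, start Z0 = {5}, add states with some successor in Z. Already a fixed point.
Sat(EF ((p ∨ a) ∧ q)) = {5}
AF (EF ((p ∨ a) ∧ q)): least fixpoint, start Z0 = {5}, add states with every successor in Z. Already a fixed point.
Sat(AF (EF ((p ∨ a) ∧ q))) = {5}
5 ∈ Sat(AF (EF ((p ∨ a) ∧ q))) = {5}, so the formula holds at 5.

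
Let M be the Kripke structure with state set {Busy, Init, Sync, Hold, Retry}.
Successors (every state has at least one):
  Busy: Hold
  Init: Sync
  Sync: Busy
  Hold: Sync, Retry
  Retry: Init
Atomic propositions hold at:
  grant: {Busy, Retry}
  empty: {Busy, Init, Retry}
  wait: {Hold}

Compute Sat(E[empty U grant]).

E[empty U grant]: least fixpoint, start Z0 = Sat(grant) = {Busy, Retry}, add states in Sat(empty) with some successor in Z. Already a fixed point.
Sat(E[empty U grant]) = {Busy, Retry}

{Busy, Retry}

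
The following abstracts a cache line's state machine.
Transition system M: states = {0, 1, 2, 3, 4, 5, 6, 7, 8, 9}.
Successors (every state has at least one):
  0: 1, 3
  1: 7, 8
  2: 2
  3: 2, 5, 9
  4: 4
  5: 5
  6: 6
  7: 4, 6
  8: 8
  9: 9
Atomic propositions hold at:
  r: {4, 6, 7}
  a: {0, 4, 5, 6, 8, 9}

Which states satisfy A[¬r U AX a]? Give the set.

Sat(¬r) = {0, 1, 2, 3, 5, 8, 9}
Sat(AX a) = {s : every successor in {0, 4, 5, 6, 8, 9}} = {4, 5, 6, 7, 8, 9}
A[¬r U AX a]: least fixpoint, start Z0 = Sat(AX a) = {4, 5, 6, 7, 8, 9}, add states in Sat(¬r) with every successor in Z. Z1 = {1, 4, 5, 6, 7, 8, 9}; fixed.
Sat(A[¬r U AX a]) = {1, 4, 5, 6, 7, 8, 9}

{1, 4, 5, 6, 7, 8, 9}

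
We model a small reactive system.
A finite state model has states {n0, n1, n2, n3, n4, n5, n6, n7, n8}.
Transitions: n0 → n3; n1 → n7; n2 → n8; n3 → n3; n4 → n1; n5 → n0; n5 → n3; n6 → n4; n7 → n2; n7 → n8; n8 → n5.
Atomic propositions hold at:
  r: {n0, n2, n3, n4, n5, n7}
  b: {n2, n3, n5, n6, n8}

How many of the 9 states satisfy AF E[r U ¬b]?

8

Sat(¬b) = {n0, n1, n4, n7}
E[r U ¬b]: least fixpoint, start Z0 = Sat(¬b) = {n0, n1, n4, n7}, add states in Sat(r) with some successor in Z. Z1 = {n0, n1, n4, n5, n7}; fixed.
Sat(E[r U ¬b]) = {n0, n1, n4, n5, n7}
AF E[r U ¬b]: least fixpoint, start Z0 = {n0, n1, n4, n5, n7}, add states with every successor in Z. Z1 = {n0, n1, n4, n5, n6, n7, n8}; Z2 = {n0, n1, n2, n4, n5, n6, n7, n8}; fixed.
Sat(AF E[r U ¬b]) = {n0, n1, n2, n4, n5, n6, n7, n8}
|Sat(AF E[r U ¬b])| = |{n0, n1, n2, n4, n5, n6, n7, n8}| = 8.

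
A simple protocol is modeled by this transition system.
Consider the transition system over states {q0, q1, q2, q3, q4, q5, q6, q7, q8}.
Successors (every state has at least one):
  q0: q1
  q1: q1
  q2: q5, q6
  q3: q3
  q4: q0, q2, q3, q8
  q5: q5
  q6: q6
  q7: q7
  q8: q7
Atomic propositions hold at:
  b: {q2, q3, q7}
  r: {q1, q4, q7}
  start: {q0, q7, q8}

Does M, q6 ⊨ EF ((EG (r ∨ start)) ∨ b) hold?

Sat(r ∨ start) = {q0, q1, q4, q7, q8}
EG (r ∨ start): greatest fixpoint, start Z0 = {q0, q1, q4, q7, q8}, keep only states in Sat with some successor in Z. Already a fixed point.
Sat(EG (r ∨ start)) = {q0, q1, q4, q7, q8}
Sat((EG (r ∨ start)) ∨ b) = {q0, q1, q2, q3, q4, q7, q8}
EF ((EG (r ∨ start)) ∨ b): least fixpoint, start Z0 = {q0, q1, q2, q3, q4, q7, q8}, add states with some successor in Z. Already a fixed point.
Sat(EF ((EG (r ∨ start)) ∨ b)) = {q0, q1, q2, q3, q4, q7, q8}
q6 ∉ Sat(EF ((EG (r ∨ start)) ∨ b)) = {q0, q1, q2, q3, q4, q7, q8}, so the formula does not hold at q6.

No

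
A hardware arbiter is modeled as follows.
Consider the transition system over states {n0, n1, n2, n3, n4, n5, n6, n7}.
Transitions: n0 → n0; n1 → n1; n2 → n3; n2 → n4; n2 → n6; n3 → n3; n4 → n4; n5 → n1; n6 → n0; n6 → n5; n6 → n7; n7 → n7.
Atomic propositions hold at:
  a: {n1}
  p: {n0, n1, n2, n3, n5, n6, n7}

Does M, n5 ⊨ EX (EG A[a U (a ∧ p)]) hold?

Yes

Sat(a ∧ p) = {n1}
A[a U (a ∧ p)]: least fixpoint, start Z0 = Sat((a ∧ p)) = {n1}, add states in Sat(a) with every successor in Z. Already a fixed point.
Sat(A[a U (a ∧ p)]) = {n1}
EG A[a U (a ∧ p)]: greatest fixpoint, start Z0 = {n1}, keep only states in Sat with some successor in Z. Already a fixed point.
Sat(EG A[a U (a ∧ p)]) = {n1}
Sat(EX (EG A[a U (a ∧ p)])) = {s : some successor in {n1}} = {n1, n5}
n5 ∈ Sat(EX (EG A[a U (a ∧ p)])) = {n1, n5}, so the formula holds at n5.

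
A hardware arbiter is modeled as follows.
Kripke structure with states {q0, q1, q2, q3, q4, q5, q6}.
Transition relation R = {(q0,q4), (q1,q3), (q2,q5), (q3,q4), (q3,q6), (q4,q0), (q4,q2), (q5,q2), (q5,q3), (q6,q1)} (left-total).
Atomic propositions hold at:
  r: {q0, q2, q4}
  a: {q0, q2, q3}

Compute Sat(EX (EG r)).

EG r: greatest fixpoint, start Z0 = {q0, q2, q4}, keep only states in Sat with some successor in Z. Z1 = {q0, q4}; fixed.
Sat(EG r) = {q0, q4}
Sat(EX (EG r)) = {s : some successor in {q0, q4}} = {q0, q3, q4}

{q0, q3, q4}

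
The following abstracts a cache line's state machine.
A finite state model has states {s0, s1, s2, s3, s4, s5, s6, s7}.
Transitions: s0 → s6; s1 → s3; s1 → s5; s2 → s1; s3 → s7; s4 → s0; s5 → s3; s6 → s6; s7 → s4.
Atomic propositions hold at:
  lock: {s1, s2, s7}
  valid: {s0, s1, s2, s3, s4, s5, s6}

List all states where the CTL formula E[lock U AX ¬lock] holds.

Sat(¬lock) = {s0, s3, s4, s5, s6}
Sat(AX ¬lock) = {s : every successor in {s0, s3, s4, s5, s6}} = {s0, s1, s4, s5, s6, s7}
E[lock U AX ¬lock]: least fixpoint, start Z0 = Sat(AX ¬lock) = {s0, s1, s4, s5, s6, s7}, add states in Sat(lock) with some successor in Z. Z1 = {s0, s1, s2, s4, s5, s6, s7}; fixed.
Sat(E[lock U AX ¬lock]) = {s0, s1, s2, s4, s5, s6, s7}

{s0, s1, s2, s4, s5, s6, s7}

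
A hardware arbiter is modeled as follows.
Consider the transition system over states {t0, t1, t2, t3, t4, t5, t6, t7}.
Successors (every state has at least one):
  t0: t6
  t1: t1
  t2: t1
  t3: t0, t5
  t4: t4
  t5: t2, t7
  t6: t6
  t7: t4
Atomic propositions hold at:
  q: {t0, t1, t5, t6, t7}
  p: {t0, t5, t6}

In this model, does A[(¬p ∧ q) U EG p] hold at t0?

Sat(¬p) = {t1, t2, t3, t4, t7}
Sat(¬p ∧ q) = {t1, t7}
EG p: greatest fixpoint, start Z0 = {t0, t5, t6}, keep only states in Sat with some successor in Z. Z1 = {t0, t6}; fixed.
Sat(EG p) = {t0, t6}
A[(¬p ∧ q) U EG p]: least fixpoint, start Z0 = Sat(EG p) = {t0, t6}, add states in Sat(¬p ∧ q) with every successor in Z. Already a fixed point.
Sat(A[(¬p ∧ q) U EG p]) = {t0, t6}
t0 ∈ Sat(A[(¬p ∧ q) U EG p]) = {t0, t6}, so the formula holds at t0.

Yes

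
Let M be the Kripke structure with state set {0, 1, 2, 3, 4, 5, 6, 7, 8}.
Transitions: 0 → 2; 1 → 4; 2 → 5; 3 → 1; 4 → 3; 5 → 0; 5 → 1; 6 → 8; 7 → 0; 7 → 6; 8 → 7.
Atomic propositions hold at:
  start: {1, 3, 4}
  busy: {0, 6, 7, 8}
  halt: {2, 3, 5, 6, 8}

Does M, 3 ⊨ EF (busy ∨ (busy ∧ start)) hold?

Sat(busy ∧ start) = ∅
Sat(busy ∨ (busy ∧ start)) = {0, 6, 7, 8}
EF (busy ∨ (busy ∧ start)): least fixpoint, start Z0 = {0, 6, 7, 8}, add states with some successor in Z. Z1 = {0, 5, 6, 7, 8}; Z2 = {0, 2, 5, 6, 7, 8}; fixed.
Sat(EF (busy ∨ (busy ∧ start))) = {0, 2, 5, 6, 7, 8}
3 ∉ Sat(EF (busy ∨ (busy ∧ start))) = {0, 2, 5, 6, 7, 8}, so the formula does not hold at 3.

No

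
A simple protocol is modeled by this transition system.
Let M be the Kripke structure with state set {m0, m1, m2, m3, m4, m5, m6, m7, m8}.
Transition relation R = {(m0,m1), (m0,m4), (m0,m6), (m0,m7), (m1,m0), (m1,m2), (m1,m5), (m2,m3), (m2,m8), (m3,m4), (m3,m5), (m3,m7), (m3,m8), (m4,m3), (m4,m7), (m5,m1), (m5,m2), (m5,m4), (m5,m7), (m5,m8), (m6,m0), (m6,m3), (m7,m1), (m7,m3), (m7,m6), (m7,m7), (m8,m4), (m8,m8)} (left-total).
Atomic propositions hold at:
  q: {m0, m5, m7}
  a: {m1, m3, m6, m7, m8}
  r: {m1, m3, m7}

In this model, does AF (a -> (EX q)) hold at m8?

No

Sat(EX q) = {s : some successor in {m0, m5, m7}} = {m0, m1, m3, m4, m5, m6, m7}
Sat(a -> (EX q)) = {m0, m1, m2, m3, m4, m5, m6, m7}
AF (a -> (EX q)): least fixpoint, start Z0 = {m0, m1, m2, m3, m4, m5, m6, m7}, add states with every successor in Z. Already a fixed point.
Sat(AF (a -> (EX q))) = {m0, m1, m2, m3, m4, m5, m6, m7}
m8 ∉ Sat(AF (a -> (EX q))) = {m0, m1, m2, m3, m4, m5, m6, m7}, so the formula does not hold at m8.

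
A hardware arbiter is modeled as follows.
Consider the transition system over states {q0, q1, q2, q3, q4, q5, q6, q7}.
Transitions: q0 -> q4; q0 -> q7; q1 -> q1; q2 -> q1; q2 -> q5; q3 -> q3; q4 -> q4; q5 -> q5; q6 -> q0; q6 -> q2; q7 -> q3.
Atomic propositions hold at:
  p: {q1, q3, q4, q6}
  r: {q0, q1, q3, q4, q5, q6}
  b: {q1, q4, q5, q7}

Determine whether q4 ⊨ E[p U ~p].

No

Sat(~p) = {q0, q2, q5, q7}
E[p U ~p]: least fixpoint, start Z0 = Sat(~p) = {q0, q2, q5, q7}, add states in Sat(p) with some successor in Z. Z1 = {q0, q2, q5, q6, q7}; fixed.
Sat(E[p U ~p]) = {q0, q2, q5, q6, q7}
q4 ∉ Sat(E[p U ~p]) = {q0, q2, q5, q6, q7}, so the formula does not hold at q4.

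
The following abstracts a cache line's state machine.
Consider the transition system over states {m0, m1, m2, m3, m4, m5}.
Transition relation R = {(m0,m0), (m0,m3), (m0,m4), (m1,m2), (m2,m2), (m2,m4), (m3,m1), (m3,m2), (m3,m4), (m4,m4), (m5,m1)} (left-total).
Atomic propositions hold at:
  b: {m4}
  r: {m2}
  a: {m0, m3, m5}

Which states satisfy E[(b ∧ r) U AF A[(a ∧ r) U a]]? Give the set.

Sat(b ∧ r) = ∅
Sat(a ∧ r) = ∅
A[(a ∧ r) U a]: least fixpoint, start Z0 = Sat(a) = {m0, m3, m5}, add states in Sat(a ∧ r) with every successor in Z. Already a fixed point.
Sat(A[(a ∧ r) U a]) = {m0, m3, m5}
AF A[(a ∧ r) U a]: least fixpoint, start Z0 = {m0, m3, m5}, add states with every successor in Z. Already a fixed point.
Sat(AF A[(a ∧ r) U a]) = {m0, m3, m5}
E[(b ∧ r) U AF A[(a ∧ r) U a]]: least fixpoint, start Z0 = Sat(AF A[(a ∧ r) U a]) = {m0, m3, m5}, add states in Sat(b ∧ r) with some successor in Z. Already a fixed point.
Sat(E[(b ∧ r) U AF A[(a ∧ r) U a]]) = {m0, m3, m5}

{m0, m3, m5}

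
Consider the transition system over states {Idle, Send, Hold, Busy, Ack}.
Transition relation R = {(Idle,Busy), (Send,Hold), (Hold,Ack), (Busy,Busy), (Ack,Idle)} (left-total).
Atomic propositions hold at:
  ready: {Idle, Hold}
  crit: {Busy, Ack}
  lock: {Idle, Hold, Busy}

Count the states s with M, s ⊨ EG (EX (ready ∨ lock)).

Sat(ready ∨ lock) = {Idle, Hold, Busy}
Sat(EX (ready ∨ lock)) = {s : some successor in {Idle, Hold, Busy}} = {Idle, Send, Busy, Ack}
EG (EX (ready ∨ lock)): greatest fixpoint, start Z0 = {Idle, Send, Busy, Ack}, keep only states in Sat with some successor in Z. Z1 = {Idle, Busy, Ack}; fixed.
Sat(EG (EX (ready ∨ lock))) = {Idle, Busy, Ack}
|Sat(EG (EX (ready ∨ lock)))| = |{Idle, Busy, Ack}| = 3.

3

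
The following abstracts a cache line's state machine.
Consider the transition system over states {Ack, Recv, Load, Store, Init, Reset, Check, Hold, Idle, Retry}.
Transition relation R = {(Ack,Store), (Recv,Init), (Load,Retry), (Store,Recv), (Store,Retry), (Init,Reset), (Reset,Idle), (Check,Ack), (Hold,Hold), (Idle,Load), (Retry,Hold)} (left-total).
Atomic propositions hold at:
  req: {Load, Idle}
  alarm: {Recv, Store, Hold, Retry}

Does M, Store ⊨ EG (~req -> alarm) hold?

Sat(~req) = {Ack, Recv, Store, Init, Reset, Check, Hold, Retry}
Sat(~req -> alarm) = {Recv, Load, Store, Hold, Idle, Retry}
EG (~req -> alarm): greatest fixpoint, start Z0 = {Recv, Load, Store, Hold, Idle, Retry}, keep only states in Sat with some successor in Z. Z1 = {Load, Store, Hold, Idle, Retry}; fixed.
Sat(EG (~req -> alarm)) = {Load, Store, Hold, Idle, Retry}
Store ∈ Sat(EG (~req -> alarm)) = {Load, Store, Hold, Idle, Retry}, so the formula holds at Store.

Yes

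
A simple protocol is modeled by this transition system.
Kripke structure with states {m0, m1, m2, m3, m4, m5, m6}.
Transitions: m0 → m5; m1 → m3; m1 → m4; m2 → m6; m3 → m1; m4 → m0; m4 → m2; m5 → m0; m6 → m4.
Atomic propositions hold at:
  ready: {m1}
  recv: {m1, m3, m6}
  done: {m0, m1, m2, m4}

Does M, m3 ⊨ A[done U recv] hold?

Yes

A[done U recv]: least fixpoint, start Z0 = Sat(recv) = {m1, m3, m6}, add states in Sat(done) with every successor in Z. Z1 = {m1, m2, m3, m6}; fixed.
Sat(A[done U recv]) = {m1, m2, m3, m6}
m3 ∈ Sat(A[done U recv]) = {m1, m2, m3, m6}, so the formula holds at m3.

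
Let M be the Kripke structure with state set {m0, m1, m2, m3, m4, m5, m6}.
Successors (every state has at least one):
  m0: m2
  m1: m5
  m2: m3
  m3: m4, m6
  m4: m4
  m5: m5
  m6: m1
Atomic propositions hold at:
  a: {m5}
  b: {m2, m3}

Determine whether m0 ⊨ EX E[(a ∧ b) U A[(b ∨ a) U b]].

Yes

Sat(a ∧ b) = ∅
Sat(b ∨ a) = {m2, m3, m5}
A[(b ∨ a) U b]: least fixpoint, start Z0 = Sat(b) = {m2, m3}, add states in Sat(b ∨ a) with every successor in Z. Already a fixed point.
Sat(A[(b ∨ a) U b]) = {m2, m3}
E[(a ∧ b) U A[(b ∨ a) U b]]: least fixpoint, start Z0 = Sat(A[(b ∨ a) U b]) = {m2, m3}, add states in Sat(a ∧ b) with some successor in Z. Already a fixed point.
Sat(E[(a ∧ b) U A[(b ∨ a) U b]]) = {m2, m3}
Sat(EX E[(a ∧ b) U A[(b ∨ a) U b]]) = {s : some successor in {m2, m3}} = {m0, m2}
m0 ∈ Sat(EX E[(a ∧ b) U A[(b ∨ a) U b]]) = {m0, m2}, so the formula holds at m0.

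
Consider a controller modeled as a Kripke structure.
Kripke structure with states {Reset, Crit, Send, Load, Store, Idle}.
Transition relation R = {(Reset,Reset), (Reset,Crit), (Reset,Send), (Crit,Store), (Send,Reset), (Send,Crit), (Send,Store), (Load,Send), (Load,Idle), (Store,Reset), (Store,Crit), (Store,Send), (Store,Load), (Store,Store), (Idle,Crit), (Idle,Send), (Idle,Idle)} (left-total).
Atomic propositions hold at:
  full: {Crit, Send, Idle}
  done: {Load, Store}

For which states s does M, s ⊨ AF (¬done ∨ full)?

Sat(¬done) = {Reset, Crit, Send, Idle}
Sat(¬done ∨ full) = {Reset, Crit, Send, Idle}
AF (¬done ∨ full): least fixpoint, start Z0 = {Reset, Crit, Send, Idle}, add states with every successor in Z. Z1 = {Reset, Crit, Send, Load, Idle}; fixed.
Sat(AF (¬done ∨ full)) = {Reset, Crit, Send, Load, Idle}

{Reset, Crit, Send, Load, Idle}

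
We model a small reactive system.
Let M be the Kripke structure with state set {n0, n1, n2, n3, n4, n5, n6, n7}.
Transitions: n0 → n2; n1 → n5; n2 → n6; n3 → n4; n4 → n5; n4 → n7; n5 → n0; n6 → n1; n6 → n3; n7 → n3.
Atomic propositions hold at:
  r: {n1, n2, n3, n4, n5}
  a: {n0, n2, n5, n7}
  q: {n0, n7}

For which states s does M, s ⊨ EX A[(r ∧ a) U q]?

{n1, n4, n5}

Sat(r ∧ a) = {n2, n5}
A[(r ∧ a) U q]: least fixpoint, start Z0 = Sat(q) = {n0, n7}, add states in Sat(r ∧ a) with every successor in Z. Z1 = {n0, n5, n7}; fixed.
Sat(A[(r ∧ a) U q]) = {n0, n5, n7}
Sat(EX A[(r ∧ a) U q]) = {s : some successor in {n0, n5, n7}} = {n1, n4, n5}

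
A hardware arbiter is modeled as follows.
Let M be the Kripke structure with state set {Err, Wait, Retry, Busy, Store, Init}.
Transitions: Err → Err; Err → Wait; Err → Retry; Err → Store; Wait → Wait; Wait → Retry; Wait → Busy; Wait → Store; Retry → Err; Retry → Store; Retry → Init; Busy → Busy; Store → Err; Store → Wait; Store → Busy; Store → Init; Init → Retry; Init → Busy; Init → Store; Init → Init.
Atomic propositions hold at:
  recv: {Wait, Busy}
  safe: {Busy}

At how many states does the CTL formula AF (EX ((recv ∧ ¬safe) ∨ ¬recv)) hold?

Sat(¬safe) = {Err, Wait, Retry, Store, Init}
Sat(recv ∧ ¬safe) = {Wait}
Sat(¬recv) = {Err, Retry, Store, Init}
Sat((recv ∧ ¬safe) ∨ ¬recv) = {Err, Wait, Retry, Store, Init}
Sat(EX ((recv ∧ ¬safe) ∨ ¬recv)) = {s : some successor in {Err, Wait, Retry, Store, Init}} = {Err, Wait, Retry, Store, Init}
AF (EX ((recv ∧ ¬safe) ∨ ¬recv)): least fixpoint, start Z0 = {Err, Wait, Retry, Store, Init}, add states with every successor in Z. Already a fixed point.
Sat(AF (EX ((recv ∧ ¬safe) ∨ ¬recv))) = {Err, Wait, Retry, Store, Init}
|Sat(AF (EX ((recv ∧ ¬safe) ∨ ¬recv)))| = |{Err, Wait, Retry, Store, Init}| = 5.

5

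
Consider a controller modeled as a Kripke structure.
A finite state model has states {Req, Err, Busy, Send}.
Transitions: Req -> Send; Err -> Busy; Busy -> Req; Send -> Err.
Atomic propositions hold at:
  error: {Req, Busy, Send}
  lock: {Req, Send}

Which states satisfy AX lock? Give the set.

Sat(AX lock) = {s : every successor in {Req, Send}} = {Req, Busy}

{Req, Busy}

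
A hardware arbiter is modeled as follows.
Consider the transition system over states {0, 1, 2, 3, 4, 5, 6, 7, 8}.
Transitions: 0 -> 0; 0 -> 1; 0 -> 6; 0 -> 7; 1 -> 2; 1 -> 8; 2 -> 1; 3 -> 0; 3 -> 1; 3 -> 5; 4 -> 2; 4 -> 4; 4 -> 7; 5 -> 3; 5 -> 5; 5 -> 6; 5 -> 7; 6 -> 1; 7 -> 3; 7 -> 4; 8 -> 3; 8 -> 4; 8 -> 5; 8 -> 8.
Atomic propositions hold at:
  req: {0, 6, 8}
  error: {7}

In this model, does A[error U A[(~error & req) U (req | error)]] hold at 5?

No

Sat(~error) = {0, 1, 2, 3, 4, 5, 6, 8}
Sat(~error & req) = {0, 6, 8}
Sat(req | error) = {0, 6, 7, 8}
A[(~error & req) U (req | error)]: least fixpoint, start Z0 = Sat((req | error)) = {0, 6, 7, 8}, add states in Sat(~error & req) with every successor in Z. Already a fixed point.
Sat(A[(~error & req) U (req | error)]) = {0, 6, 7, 8}
A[error U A[(~error & req) U (req | error)]]: least fixpoint, start Z0 = Sat(A[(~error & req) U (req | error)]) = {0, 6, 7, 8}, add states in Sat(error) with every successor in Z. Already a fixed point.
Sat(A[error U A[(~error & req) U (req | error)]]) = {0, 6, 7, 8}
5 ∉ Sat(A[error U A[(~error & req) U (req | error)]]) = {0, 6, 7, 8}, so the formula does not hold at 5.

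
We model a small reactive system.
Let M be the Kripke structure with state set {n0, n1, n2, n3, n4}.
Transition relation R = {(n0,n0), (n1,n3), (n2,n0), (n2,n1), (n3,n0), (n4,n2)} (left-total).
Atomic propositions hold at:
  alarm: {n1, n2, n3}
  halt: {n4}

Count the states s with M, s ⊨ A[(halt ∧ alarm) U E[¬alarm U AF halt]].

Sat(halt ∧ alarm) = ∅
Sat(¬alarm) = {n0, n4}
AF halt: least fixpoint, start Z0 = {n4}, add states with every successor in Z. Already a fixed point.
Sat(AF halt) = {n4}
E[¬alarm U AF halt]: least fixpoint, start Z0 = Sat(AF halt) = {n4}, add states in Sat(¬alarm) with some successor in Z. Already a fixed point.
Sat(E[¬alarm U AF halt]) = {n4}
A[(halt ∧ alarm) U E[¬alarm U AF halt]]: least fixpoint, start Z0 = Sat(E[¬alarm U AF halt]) = {n4}, add states in Sat(halt ∧ alarm) with every successor in Z. Already a fixed point.
Sat(A[(halt ∧ alarm) U E[¬alarm U AF halt]]) = {n4}
|Sat(A[(halt ∧ alarm) U E[¬alarm U AF halt]])| = |{n4}| = 1.

1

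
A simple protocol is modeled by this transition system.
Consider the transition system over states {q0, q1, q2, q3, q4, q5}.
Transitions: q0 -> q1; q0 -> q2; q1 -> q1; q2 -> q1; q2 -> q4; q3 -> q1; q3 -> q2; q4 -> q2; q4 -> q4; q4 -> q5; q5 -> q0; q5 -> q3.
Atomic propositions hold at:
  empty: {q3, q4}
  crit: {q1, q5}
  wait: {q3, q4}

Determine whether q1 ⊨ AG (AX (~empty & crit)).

Sat(~empty) = {q0, q1, q2, q5}
Sat(~empty & crit) = {q1, q5}
Sat(AX (~empty & crit)) = {s : every successor in {q1, q5}} = {q1}
AG (AX (~empty & crit)): greatest fixpoint, start Z0 = {q1}, keep only states in Sat with every successor in Z. Already a fixed point.
Sat(AG (AX (~empty & crit))) = {q1}
q1 ∈ Sat(AG (AX (~empty & crit))) = {q1}, so the formula holds at q1.

Yes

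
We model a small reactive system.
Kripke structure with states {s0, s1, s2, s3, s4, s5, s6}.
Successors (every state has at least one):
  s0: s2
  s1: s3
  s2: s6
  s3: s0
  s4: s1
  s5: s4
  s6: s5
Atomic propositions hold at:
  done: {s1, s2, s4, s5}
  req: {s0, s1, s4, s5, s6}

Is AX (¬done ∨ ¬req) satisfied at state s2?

Yes

Sat(¬done) = {s0, s3, s6}
Sat(¬req) = {s2, s3}
Sat(¬done ∨ ¬req) = {s0, s2, s3, s6}
Sat(AX (¬done ∨ ¬req)) = {s : every successor in {s0, s2, s3, s6}} = {s0, s1, s2, s3}
s2 ∈ Sat(AX (¬done ∨ ¬req)) = {s0, s1, s2, s3}, so the formula holds at s2.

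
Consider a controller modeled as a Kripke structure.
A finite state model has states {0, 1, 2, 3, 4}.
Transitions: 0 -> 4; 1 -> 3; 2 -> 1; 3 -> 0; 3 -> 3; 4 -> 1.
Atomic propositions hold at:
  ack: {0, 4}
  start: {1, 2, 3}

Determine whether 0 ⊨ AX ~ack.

Sat(~ack) = {1, 2, 3}
Sat(AX ~ack) = {s : every successor in {1, 2, 3}} = {1, 2, 4}
0 ∉ Sat(AX ~ack) = {1, 2, 4}, so the formula does not hold at 0.

No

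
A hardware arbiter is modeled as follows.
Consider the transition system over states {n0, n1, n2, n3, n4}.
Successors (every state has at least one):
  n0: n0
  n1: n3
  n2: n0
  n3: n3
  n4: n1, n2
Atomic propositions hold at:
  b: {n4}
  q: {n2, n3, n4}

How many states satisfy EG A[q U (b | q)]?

1

Sat(b | q) = {n2, n3, n4}
A[q U (b | q)]: least fixpoint, start Z0 = Sat((b | q)) = {n2, n3, n4}, add states in Sat(q) with every successor in Z. Already a fixed point.
Sat(A[q U (b | q)]) = {n2, n3, n4}
EG A[q U (b | q)]: greatest fixpoint, start Z0 = {n2, n3, n4}, keep only states in Sat with some successor in Z. Z1 = {n3, n4}; Z2 = {n3}; fixed.
Sat(EG A[q U (b | q)]) = {n3}
|Sat(EG A[q U (b | q)])| = |{n3}| = 1.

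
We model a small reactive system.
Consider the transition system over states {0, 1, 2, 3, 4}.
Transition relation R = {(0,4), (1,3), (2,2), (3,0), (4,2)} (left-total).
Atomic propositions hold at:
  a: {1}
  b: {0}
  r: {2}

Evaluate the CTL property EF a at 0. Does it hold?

No

EF a: least fixpoint, start Z0 = {1}, add states with some successor in Z. Already a fixed point.
Sat(EF a) = {1}
0 ∉ Sat(EF a) = {1}, so the formula does not hold at 0.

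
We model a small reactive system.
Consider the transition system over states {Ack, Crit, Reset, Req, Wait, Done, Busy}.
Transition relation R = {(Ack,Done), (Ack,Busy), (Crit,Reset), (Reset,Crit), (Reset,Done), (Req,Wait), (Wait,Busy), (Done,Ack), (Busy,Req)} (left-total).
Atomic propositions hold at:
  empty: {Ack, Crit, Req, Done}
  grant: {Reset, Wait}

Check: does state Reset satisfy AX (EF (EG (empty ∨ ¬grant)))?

Sat(¬grant) = {Ack, Crit, Req, Done, Busy}
Sat(empty ∨ ¬grant) = {Ack, Crit, Req, Done, Busy}
EG (empty ∨ ¬grant): greatest fixpoint, start Z0 = {Ack, Crit, Req, Done, Busy}, keep only states in Sat with some successor in Z. Z1 = {Ack, Done, Busy}; Z2 = {Ack, Done}; fixed.
Sat(EG (empty ∨ ¬grant)) = {Ack, Done}
EF (EG (empty ∨ ¬grant)): least fixpoint, start Z0 = {Ack, Done}, add states with some successor in Z. Z1 = {Ack, Reset, Done}; Z2 = {Ack, Crit, Reset, Done}; fixed.
Sat(EF (EG (empty ∨ ¬grant))) = {Ack, Crit, Reset, Done}
Sat(AX (EF (EG (empty ∨ ¬grant)))) = {s : every successor in {Ack, Crit, Reset, Done}} = {Crit, Reset, Done}
Reset ∈ Sat(AX (EF (EG (empty ∨ ¬grant)))) = {Crit, Reset, Done}, so the formula holds at Reset.

Yes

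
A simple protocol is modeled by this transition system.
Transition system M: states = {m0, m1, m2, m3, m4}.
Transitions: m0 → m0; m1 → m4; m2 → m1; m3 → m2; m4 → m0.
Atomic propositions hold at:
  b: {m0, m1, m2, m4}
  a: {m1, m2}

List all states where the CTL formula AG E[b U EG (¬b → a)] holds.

{m0, m1, m2, m4}

Sat(¬b) = {m3}
Sat(¬b → a) = {m0, m1, m2, m4}
EG (¬b → a): greatest fixpoint, start Z0 = {m0, m1, m2, m4}, keep only states in Sat with some successor in Z. Already a fixed point.
Sat(EG (¬b → a)) = {m0, m1, m2, m4}
E[b U EG (¬b → a)]: least fixpoint, start Z0 = Sat(EG (¬b → a)) = {m0, m1, m2, m4}, add states in Sat(b) with some successor in Z. Already a fixed point.
Sat(E[b U EG (¬b → a)]) = {m0, m1, m2, m4}
AG E[b U EG (¬b → a)]: greatest fixpoint, start Z0 = {m0, m1, m2, m4}, keep only states in Sat with every successor in Z. Already a fixed point.
Sat(AG E[b U EG (¬b → a)]) = {m0, m1, m2, m4}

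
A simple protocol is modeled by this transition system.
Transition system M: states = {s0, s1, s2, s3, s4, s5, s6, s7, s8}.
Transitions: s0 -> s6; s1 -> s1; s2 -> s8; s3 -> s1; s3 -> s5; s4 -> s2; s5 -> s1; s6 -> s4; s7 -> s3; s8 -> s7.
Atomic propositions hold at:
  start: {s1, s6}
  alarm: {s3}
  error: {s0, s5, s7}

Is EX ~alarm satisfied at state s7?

No

Sat(~alarm) = {s0, s1, s2, s4, s5, s6, s7, s8}
Sat(EX ~alarm) = {s : some successor in {s0, s1, s2, s4, s5, s6, s7, s8}} = {s0, s1, s2, s3, s4, s5, s6, s8}
s7 ∉ Sat(EX ~alarm) = {s0, s1, s2, s3, s4, s5, s6, s8}, so the formula does not hold at s7.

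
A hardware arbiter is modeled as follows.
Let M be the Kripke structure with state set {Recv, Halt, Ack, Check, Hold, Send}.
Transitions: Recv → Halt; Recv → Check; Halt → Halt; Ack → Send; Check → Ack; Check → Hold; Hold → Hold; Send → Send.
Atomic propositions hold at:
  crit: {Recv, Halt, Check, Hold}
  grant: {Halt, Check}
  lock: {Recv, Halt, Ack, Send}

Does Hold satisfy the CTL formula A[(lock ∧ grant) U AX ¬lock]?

Yes

Sat(lock ∧ grant) = {Halt}
Sat(¬lock) = {Check, Hold}
Sat(AX ¬lock) = {s : every successor in {Check, Hold}} = {Hold}
A[(lock ∧ grant) U AX ¬lock]: least fixpoint, start Z0 = Sat(AX ¬lock) = {Hold}, add states in Sat(lock ∧ grant) with every successor in Z. Already a fixed point.
Sat(A[(lock ∧ grant) U AX ¬lock]) = {Hold}
Hold ∈ Sat(A[(lock ∧ grant) U AX ¬lock]) = {Hold}, so the formula holds at Hold.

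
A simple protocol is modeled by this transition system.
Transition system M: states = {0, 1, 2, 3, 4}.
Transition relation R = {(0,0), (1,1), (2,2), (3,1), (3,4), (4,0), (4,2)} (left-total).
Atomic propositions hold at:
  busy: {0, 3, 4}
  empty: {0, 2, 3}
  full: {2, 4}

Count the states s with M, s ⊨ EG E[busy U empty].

E[busy U empty]: least fixpoint, start Z0 = Sat(empty) = {0, 2, 3}, add states in Sat(busy) with some successor in Z. Z1 = {0, 2, 3, 4}; fixed.
Sat(E[busy U empty]) = {0, 2, 3, 4}
EG E[busy U empty]: greatest fixpoint, start Z0 = {0, 2, 3, 4}, keep only states in Sat with some successor in Z. Already a fixed point.
Sat(EG E[busy U empty]) = {0, 2, 3, 4}
|Sat(EG E[busy U empty])| = |{0, 2, 3, 4}| = 4.

4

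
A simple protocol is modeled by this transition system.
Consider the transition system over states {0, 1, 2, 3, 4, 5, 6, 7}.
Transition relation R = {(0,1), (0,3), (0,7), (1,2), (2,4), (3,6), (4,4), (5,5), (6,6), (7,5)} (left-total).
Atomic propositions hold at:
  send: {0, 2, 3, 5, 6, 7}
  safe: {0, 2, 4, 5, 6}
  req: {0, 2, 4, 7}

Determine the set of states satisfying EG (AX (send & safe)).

{3, 5, 6, 7}

Sat(send & safe) = {0, 2, 5, 6}
Sat(AX (send & safe)) = {s : every successor in {0, 2, 5, 6}} = {1, 3, 5, 6, 7}
EG (AX (send & safe)): greatest fixpoint, start Z0 = {1, 3, 5, 6, 7}, keep only states in Sat with some successor in Z. Z1 = {3, 5, 6, 7}; fixed.
Sat(EG (AX (send & safe))) = {3, 5, 6, 7}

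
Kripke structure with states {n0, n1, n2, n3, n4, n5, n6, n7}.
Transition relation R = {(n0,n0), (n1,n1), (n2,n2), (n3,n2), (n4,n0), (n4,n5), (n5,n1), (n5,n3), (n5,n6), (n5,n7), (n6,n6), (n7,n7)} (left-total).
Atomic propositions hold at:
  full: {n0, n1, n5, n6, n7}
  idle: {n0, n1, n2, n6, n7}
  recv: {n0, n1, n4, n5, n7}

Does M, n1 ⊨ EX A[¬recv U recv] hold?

Sat(¬recv) = {n2, n3, n6}
A[¬recv U recv]: least fixpoint, start Z0 = Sat(recv) = {n0, n1, n4, n5, n7}, add states in Sat(¬recv) with every successor in Z. Already a fixed point.
Sat(A[¬recv U recv]) = {n0, n1, n4, n5, n7}
Sat(EX A[¬recv U recv]) = {s : some successor in {n0, n1, n4, n5, n7}} = {n0, n1, n4, n5, n7}
n1 ∈ Sat(EX A[¬recv U recv]) = {n0, n1, n4, n5, n7}, so the formula holds at n1.

Yes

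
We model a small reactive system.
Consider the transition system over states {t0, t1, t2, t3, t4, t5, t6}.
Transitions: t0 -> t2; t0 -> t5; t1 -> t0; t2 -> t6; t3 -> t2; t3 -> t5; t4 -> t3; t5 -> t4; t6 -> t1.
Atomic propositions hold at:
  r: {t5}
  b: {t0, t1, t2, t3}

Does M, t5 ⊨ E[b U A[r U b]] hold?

A[r U b]: least fixpoint, start Z0 = Sat(b) = {t0, t1, t2, t3}, add states in Sat(r) with every successor in Z. Already a fixed point.
Sat(A[r U b]) = {t0, t1, t2, t3}
E[b U A[r U b]]: least fixpoint, start Z0 = Sat(A[r U b]) = {t0, t1, t2, t3}, add states in Sat(b) with some successor in Z. Already a fixed point.
Sat(E[b U A[r U b]]) = {t0, t1, t2, t3}
t5 ∉ Sat(E[b U A[r U b]]) = {t0, t1, t2, t3}, so the formula does not hold at t5.

No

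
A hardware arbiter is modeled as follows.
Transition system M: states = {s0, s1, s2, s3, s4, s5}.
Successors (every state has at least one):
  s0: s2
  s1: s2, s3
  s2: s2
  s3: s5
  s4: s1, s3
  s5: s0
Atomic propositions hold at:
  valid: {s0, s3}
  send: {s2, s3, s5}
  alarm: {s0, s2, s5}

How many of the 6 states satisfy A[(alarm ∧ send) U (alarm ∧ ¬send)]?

2

Sat(alarm ∧ send) = {s2, s5}
Sat(¬send) = {s0, s1, s4}
Sat(alarm ∧ ¬send) = {s0}
A[(alarm ∧ send) U (alarm ∧ ¬send)]: least fixpoint, start Z0 = Sat((alarm ∧ ¬send)) = {s0}, add states in Sat(alarm ∧ send) with every successor in Z. Z1 = {s0, s5}; fixed.
Sat(A[(alarm ∧ send) U (alarm ∧ ¬send)]) = {s0, s5}
|Sat(A[(alarm ∧ send) U (alarm ∧ ¬send)])| = |{s0, s5}| = 2.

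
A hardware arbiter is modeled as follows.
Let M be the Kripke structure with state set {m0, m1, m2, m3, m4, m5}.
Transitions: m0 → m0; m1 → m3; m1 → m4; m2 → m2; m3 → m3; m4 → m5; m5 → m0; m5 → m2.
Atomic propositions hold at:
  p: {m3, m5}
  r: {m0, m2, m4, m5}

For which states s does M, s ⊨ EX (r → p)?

{m1, m3, m4}

Sat(r → p) = {m1, m3, m5}
Sat(EX (r → p)) = {s : some successor in {m1, m3, m5}} = {m1, m3, m4}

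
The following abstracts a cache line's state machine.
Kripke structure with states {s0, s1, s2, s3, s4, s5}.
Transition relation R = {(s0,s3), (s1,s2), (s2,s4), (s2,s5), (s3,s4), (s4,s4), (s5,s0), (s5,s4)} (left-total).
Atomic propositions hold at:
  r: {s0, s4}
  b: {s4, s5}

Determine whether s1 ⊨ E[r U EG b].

EG b: greatest fixpoint, start Z0 = {s4, s5}, keep only states in Sat with some successor in Z. Already a fixed point.
Sat(EG b) = {s4, s5}
E[r U EG b]: least fixpoint, start Z0 = Sat(EG b) = {s4, s5}, add states in Sat(r) with some successor in Z. Already a fixed point.
Sat(E[r U EG b]) = {s4, s5}
s1 ∉ Sat(E[r U EG b]) = {s4, s5}, so the formula does not hold at s1.

No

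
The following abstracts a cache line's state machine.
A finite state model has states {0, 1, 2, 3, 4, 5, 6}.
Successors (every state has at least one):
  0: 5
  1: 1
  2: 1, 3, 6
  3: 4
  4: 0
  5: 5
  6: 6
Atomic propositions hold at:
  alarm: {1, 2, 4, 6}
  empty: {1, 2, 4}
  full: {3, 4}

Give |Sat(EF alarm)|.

5

EF alarm: least fixpoint, start Z0 = {1, 2, 4, 6}, add states with some successor in Z. Z1 = {1, 2, 3, 4, 6}; fixed.
Sat(EF alarm) = {1, 2, 3, 4, 6}
|Sat(EF alarm)| = |{1, 2, 3, 4, 6}| = 5.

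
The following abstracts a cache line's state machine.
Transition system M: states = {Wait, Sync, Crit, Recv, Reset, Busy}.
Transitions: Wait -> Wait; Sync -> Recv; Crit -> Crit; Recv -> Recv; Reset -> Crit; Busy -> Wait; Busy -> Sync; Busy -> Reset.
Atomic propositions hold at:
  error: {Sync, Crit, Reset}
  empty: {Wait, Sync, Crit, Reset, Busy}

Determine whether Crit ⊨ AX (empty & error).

Sat(empty & error) = {Sync, Crit, Reset}
Sat(AX (empty & error)) = {s : every successor in {Sync, Crit, Reset}} = {Crit, Reset}
Crit ∈ Sat(AX (empty & error)) = {Crit, Reset}, so the formula holds at Crit.

Yes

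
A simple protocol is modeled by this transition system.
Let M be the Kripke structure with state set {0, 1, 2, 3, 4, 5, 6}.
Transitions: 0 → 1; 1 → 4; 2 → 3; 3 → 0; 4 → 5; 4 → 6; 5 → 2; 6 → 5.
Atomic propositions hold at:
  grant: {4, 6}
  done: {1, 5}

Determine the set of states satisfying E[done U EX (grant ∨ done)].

{0, 1, 4, 6}

Sat(grant ∨ done) = {1, 4, 5, 6}
Sat(EX (grant ∨ done)) = {s : some successor in {1, 4, 5, 6}} = {0, 1, 4, 6}
E[done U EX (grant ∨ done)]: least fixpoint, start Z0 = Sat(EX (grant ∨ done)) = {0, 1, 4, 6}, add states in Sat(done) with some successor in Z. Already a fixed point.
Sat(E[done U EX (grant ∨ done)]) = {0, 1, 4, 6}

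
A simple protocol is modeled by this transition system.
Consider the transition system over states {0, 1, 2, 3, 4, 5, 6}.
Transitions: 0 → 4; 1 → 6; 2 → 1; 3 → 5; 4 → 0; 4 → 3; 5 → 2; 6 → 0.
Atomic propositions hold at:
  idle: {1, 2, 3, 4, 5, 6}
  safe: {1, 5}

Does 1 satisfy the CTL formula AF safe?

AF safe: least fixpoint, start Z0 = {1, 5}, add states with every successor in Z. Z1 = {1, 2, 3, 5}; fixed.
Sat(AF safe) = {1, 2, 3, 5}
1 ∈ Sat(AF safe) = {1, 2, 3, 5}, so the formula holds at 1.

Yes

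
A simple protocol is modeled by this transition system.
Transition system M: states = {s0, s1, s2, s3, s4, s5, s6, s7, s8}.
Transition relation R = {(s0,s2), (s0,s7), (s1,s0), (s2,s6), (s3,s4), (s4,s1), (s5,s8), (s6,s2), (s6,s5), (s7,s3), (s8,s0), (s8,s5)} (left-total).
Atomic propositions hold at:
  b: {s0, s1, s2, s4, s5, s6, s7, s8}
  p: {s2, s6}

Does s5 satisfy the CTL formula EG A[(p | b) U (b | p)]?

Sat(p | b) = {s0, s1, s2, s4, s5, s6, s7, s8}
Sat(b | p) = {s0, s1, s2, s4, s5, s6, s7, s8}
A[(p | b) U (b | p)]: least fixpoint, start Z0 = Sat((b | p)) = {s0, s1, s2, s4, s5, s6, s7, s8}, add states in Sat(p | b) with every successor in Z. Already a fixed point.
Sat(A[(p | b) U (b | p)]) = {s0, s1, s2, s4, s5, s6, s7, s8}
EG A[(p | b) U (b | p)]: greatest fixpoint, start Z0 = {s0, s1, s2, s4, s5, s6, s7, s8}, keep only states in Sat with some successor in Z. Z1 = {s0, s1, s2, s4, s5, s6, s8}; fixed.
Sat(EG A[(p | b) U (b | p)]) = {s0, s1, s2, s4, s5, s6, s8}
s5 ∈ Sat(EG A[(p | b) U (b | p)]) = {s0, s1, s2, s4, s5, s6, s8}, so the formula holds at s5.

Yes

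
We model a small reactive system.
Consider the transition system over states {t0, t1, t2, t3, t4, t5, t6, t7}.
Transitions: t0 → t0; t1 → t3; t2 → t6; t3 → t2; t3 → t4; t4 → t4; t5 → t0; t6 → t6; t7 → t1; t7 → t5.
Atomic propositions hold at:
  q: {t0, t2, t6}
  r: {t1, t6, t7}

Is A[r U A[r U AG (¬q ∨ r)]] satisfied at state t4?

Sat(¬q) = {t1, t3, t4, t5, t7}
Sat(¬q ∨ r) = {t1, t3, t4, t5, t6, t7}
AG (¬q ∨ r): greatest fixpoint, start Z0 = {t1, t3, t4, t5, t6, t7}, keep only states in Sat with every successor in Z. Z1 = {t1, t4, t6, t7}; Z2 = {t4, t6}; fixed.
Sat(AG (¬q ∨ r)) = {t4, t6}
A[r U AG (¬q ∨ r)]: least fixpoint, start Z0 = Sat(AG (¬q ∨ r)) = {t4, t6}, add states in Sat(r) with every successor in Z. Already a fixed point.
Sat(A[r U AG (¬q ∨ r)]) = {t4, t6}
A[r U A[r U AG (¬q ∨ r)]]: least fixpoint, start Z0 = Sat(A[r U AG (¬q ∨ r)]) = {t4, t6}, add states in Sat(r) with every successor in Z. Already a fixed point.
Sat(A[r U A[r U AG (¬q ∨ r)]]) = {t4, t6}
t4 ∈ Sat(A[r U A[r U AG (¬q ∨ r)]]) = {t4, t6}, so the formula holds at t4.

Yes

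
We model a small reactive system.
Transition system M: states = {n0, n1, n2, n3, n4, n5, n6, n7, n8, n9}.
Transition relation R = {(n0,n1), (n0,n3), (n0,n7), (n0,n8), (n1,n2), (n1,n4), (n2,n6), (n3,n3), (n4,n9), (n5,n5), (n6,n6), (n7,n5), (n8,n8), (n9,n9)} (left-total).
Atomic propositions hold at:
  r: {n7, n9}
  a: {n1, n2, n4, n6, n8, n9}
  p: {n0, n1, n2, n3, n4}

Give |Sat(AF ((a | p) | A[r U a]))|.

Sat(a | p) = {n0, n1, n2, n3, n4, n6, n8, n9}
A[r U a]: least fixpoint, start Z0 = Sat(a) = {n1, n2, n4, n6, n8, n9}, add states in Sat(r) with every successor in Z. Already a fixed point.
Sat(A[r U a]) = {n1, n2, n4, n6, n8, n9}
Sat((a | p) | A[r U a]) = {n0, n1, n2, n3, n4, n6, n8, n9}
AF ((a | p) | A[r U a]): least fixpoint, start Z0 = {n0, n1, n2, n3, n4, n6, n8, n9}, add states with every successor in Z. Already a fixed point.
Sat(AF ((a | p) | A[r U a])) = {n0, n1, n2, n3, n4, n6, n8, n9}
|Sat(AF ((a | p) | A[r U a]))| = |{n0, n1, n2, n3, n4, n6, n8, n9}| = 8.

8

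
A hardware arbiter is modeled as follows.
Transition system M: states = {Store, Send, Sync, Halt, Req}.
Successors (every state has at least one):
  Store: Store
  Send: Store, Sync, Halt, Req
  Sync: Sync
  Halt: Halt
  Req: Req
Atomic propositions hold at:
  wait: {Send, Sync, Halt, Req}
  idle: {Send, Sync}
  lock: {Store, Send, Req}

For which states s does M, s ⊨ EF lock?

{Store, Send, Req}

EF lock: least fixpoint, start Z0 = {Store, Send, Req}, add states with some successor in Z. Already a fixed point.
Sat(EF lock) = {Store, Send, Req}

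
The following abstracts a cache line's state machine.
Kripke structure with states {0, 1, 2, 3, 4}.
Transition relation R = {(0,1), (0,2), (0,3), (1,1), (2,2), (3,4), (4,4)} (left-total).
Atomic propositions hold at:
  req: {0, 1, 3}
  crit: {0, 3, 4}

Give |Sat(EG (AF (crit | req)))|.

Sat(crit | req) = {0, 1, 3, 4}
AF (crit | req): least fixpoint, start Z0 = {0, 1, 3, 4}, add states with every successor in Z. Already a fixed point.
Sat(AF (crit | req)) = {0, 1, 3, 4}
EG (AF (crit | req)): greatest fixpoint, start Z0 = {0, 1, 3, 4}, keep only states in Sat with some successor in Z. Already a fixed point.
Sat(EG (AF (crit | req))) = {0, 1, 3, 4}
|Sat(EG (AF (crit | req)))| = |{0, 1, 3, 4}| = 4.

4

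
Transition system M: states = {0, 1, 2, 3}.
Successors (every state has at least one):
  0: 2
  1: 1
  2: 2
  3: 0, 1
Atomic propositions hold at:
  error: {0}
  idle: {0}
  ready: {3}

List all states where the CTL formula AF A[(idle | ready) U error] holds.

{0}

Sat(idle | ready) = {0, 3}
A[(idle | ready) U error]: least fixpoint, start Z0 = Sat(error) = {0}, add states in Sat(idle | ready) with every successor in Z. Already a fixed point.
Sat(A[(idle | ready) U error]) = {0}
AF A[(idle | ready) U error]: least fixpoint, start Z0 = {0}, add states with every successor in Z. Already a fixed point.
Sat(AF A[(idle | ready) U error]) = {0}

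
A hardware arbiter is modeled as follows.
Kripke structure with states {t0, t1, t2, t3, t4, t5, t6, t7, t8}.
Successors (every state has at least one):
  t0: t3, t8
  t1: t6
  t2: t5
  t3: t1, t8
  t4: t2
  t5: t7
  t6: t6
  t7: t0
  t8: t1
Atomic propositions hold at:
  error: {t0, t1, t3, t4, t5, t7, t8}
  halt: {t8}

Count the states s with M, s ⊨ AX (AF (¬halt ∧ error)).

Sat(¬halt) = {t0, t1, t2, t3, t4, t5, t6, t7}
Sat(¬halt ∧ error) = {t0, t1, t3, t4, t5, t7}
AF (¬halt ∧ error): least fixpoint, start Z0 = {t0, t1, t3, t4, t5, t7}, add states with every successor in Z. Z1 = {t0, t1, t2, t3, t4, t5, t7, t8}; fixed.
Sat(AF (¬halt ∧ error)) = {t0, t1, t2, t3, t4, t5, t7, t8}
Sat(AX (AF (¬halt ∧ error))) = {s : every successor in {t0, t1, t2, t3, t4, t5, t7, t8}} = {t0, t2, t3, t4, t5, t7, t8}
|Sat(AX (AF (¬halt ∧ error)))| = |{t0, t2, t3, t4, t5, t7, t8}| = 7.

7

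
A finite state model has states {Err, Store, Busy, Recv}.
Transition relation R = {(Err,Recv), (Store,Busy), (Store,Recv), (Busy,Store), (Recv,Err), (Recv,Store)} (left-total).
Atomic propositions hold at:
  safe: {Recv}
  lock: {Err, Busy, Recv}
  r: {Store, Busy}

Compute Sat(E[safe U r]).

E[safe U r]: least fixpoint, start Z0 = Sat(r) = {Store, Busy}, add states in Sat(safe) with some successor in Z. Z1 = {Store, Busy, Recv}; fixed.
Sat(E[safe U r]) = {Store, Busy, Recv}

{Store, Busy, Recv}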